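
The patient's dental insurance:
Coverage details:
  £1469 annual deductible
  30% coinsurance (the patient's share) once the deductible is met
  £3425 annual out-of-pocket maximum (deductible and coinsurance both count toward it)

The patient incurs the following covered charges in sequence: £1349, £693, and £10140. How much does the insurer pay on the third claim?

Claim 1 — £1349: entire amount goes to the deductible. Patient owes £1349 (running OOP £1349). Plan pays £1349 − £1349 = £0.
Claim 2 — £693: deductible takes £120, £573 remains; patient's 30% is £171.90. Cost to patient: £291.90. OOP to date £1640.90. Insurer: £693 − £291.90 = £401.10.
Claim 3 — £10140: 30% coinsurance on £10140 = £3042. OOP would hit £4682.90 > £3425, so the cap limits the patient to £3425 − £1640.90 = £1784.10. Insurer: £10140 − £1784.10 = £8355.90.

£8355.90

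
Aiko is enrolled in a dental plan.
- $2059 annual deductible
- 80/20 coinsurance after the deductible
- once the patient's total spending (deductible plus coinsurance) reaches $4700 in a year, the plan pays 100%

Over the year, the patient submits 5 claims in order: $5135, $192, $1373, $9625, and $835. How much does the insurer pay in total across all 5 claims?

$12460

#1 ($5135): deductible takes $2059, $3076 remains; patient's 20% is $615.20. Cost to patient: $2674.20. OOP to date $2674.20. Insurer: $5135 − $2674.20 = $2460.80.
#2 ($192): deductible met; 20% of $192 = $38.40. Patient owes $38.40 (running OOP $2712.60). Insurer: $192 − $38.40 = $153.60.
#3 ($1373): 20% coinsurance on $1373 = $274.60. Patient pays $274.60; OOP now $2987.20. Insurer: $1373 − $274.60 = $1098.40.
#4 ($9625): deductible met; 20% of $9625 = $1925. OOP would hit $4912.20 > $4700, so the cap limits the patient to $4700 − $2987.20 = $1712.80. Insurer: $9625 − $1712.80 = $7912.20.
#5 ($835): deductible met; 20% of $835 = $167. Adding that to $4700 gives $4867, past the $4700 cap; patient pays only $4700 − $4700 = $0. Insurer: $835 − $0 = $835.
Insurer total = bills − patient's total = $17160 − $4700 = $12460.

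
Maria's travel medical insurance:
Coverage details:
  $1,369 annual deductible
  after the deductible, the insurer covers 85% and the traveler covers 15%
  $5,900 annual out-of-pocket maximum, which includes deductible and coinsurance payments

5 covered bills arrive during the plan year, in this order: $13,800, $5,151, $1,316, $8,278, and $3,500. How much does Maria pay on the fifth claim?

Claim 1 — $13,800: $1,369 to deductible, leaving $12,431; traveler's 15% is $1,864.65. Traveler owes $3,233.65 (running OOP $3,233.65).
Claim 2 — $5,151: 15% coinsurance on $5,151 = $772.65. Traveler owes $772.65 (running OOP $4,006.30).
Claim 3 — $1,316: deductible met; 15% of $1,316 = $197.40. Traveler pays $197.40; OOP now $4,203.70.
Claim 4 — $8,278: 15% coinsurance on $8,278 = $1,241.70. Cost to traveler: $1,241.70. OOP to date $5,445.40.
Claim 5 — $3,500: deductible met; 15% of $3,500 = $525. Adding that to $5,445.40 gives $5,970.40, past the $5,900 cap; traveler pays only $5,900 − $5,445.40 = $454.60.

$454.60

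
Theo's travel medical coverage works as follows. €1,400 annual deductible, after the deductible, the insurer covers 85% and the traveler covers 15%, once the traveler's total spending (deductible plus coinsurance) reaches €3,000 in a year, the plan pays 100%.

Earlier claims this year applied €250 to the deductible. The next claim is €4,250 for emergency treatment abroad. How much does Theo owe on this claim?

Remaining deductible: €1,400 − €250 = €1,150.
The remaining €3,100 (= €4,250 − €1,150) moves to coinsurance.
Traveler's 15% share of €3,100 is €465.
That puts the traveler's cost at €1,150 + €465 = €1,615 before any cap.
Total out-of-pocket so far would be €250 + €1,615 = €1,865, below the €3,000 cap — no reduction.

€1,615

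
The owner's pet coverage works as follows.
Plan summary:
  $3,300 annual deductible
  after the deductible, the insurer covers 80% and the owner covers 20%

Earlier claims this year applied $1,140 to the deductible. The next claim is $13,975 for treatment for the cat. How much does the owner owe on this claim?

$4,523

$1,140 of the $3,300 deductible is already met, leaving $2,160.
That leaves $13,975 − $2,160 = $11,815 for coinsurance.
20% of $11,815 = $2,363 falls to the owner.
Owner responsibility: $2,160 + $2,363 = $4,523.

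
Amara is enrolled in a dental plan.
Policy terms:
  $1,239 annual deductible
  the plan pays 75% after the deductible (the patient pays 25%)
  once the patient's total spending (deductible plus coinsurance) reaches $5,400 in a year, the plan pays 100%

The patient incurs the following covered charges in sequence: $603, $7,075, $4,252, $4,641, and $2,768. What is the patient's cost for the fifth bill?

$328

#1 ($603): all of it applies to the deductible. Patient owes $603 (running OOP $603).
#2 ($7,075): $636 to deductible, leaving $6,439; 25% of $6,439 = $1,609.75. Patient pays $2,245.75; OOP now $2,848.75.
#3 ($4,252): 25% coinsurance on $4,252 = $1,063. Cost to patient: $1,063. OOP to date $3,911.75.
#4 ($4,641): deductible met; 25% of $4,641 = $1,160.25. Patient pays $1,160.25; OOP now $5,072.
#5 ($2,768): 25% coinsurance on $2,768 = $692. Adding that to $5,072 gives $5,764, past the $5,400 cap; patient pays only $5,400 − $5,072 = $328.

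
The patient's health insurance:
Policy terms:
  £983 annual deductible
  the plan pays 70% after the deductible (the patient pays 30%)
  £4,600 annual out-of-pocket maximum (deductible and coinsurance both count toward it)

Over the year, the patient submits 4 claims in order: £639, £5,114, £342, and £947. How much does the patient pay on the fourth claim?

Claim 1 (£639): fully absorbed by the deductible. Cost to patient: £639. OOP to date £639.
Claim 2 (£5,114): £344 to deductible, leaving £4,770; coinsurance £4,770 × 30% = £1,431. Patient owes £1,775 (running OOP £2,414).
Claim 3 (£342): 30% coinsurance on £342 = £102.60. Patient owes £102.60 (running OOP £2,516.60).
Claim 4 (£947): deductible met; 30% of £947 = £284.10. Patient pays £284.10; OOP now £2,800.70.

£284.10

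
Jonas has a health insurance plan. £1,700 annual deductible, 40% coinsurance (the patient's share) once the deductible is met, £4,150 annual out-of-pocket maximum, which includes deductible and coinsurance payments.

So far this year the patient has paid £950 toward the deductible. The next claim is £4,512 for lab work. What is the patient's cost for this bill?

£950 of the £1,700 deductible is already met, leaving £750.
After the £750 deductible portion, £4,512 − £750 = £3,762 is subject to coinsurance.
Patient's 40% share of £3,762 is £1,504.80.
That puts the patient's cost at £750 + £1,504.80 = £2,254.80 before any cap.
Cumulative spending £950 + £2,254.80 = £3,204.80 stays under the £4,150 maximum.

£2,254.80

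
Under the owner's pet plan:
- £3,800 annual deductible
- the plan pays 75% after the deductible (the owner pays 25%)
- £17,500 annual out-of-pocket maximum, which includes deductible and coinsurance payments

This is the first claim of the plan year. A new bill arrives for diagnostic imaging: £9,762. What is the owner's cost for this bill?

Nothing has been paid toward the £3,800 deductible, so the first £3,800 of this charge is applied there.
That leaves £9,762 − £3,800 = £5,962 for coinsurance.
25% of £5,962 = £1,490.50 falls to the owner.
That puts the owner's cost at £3,800 + £1,490.50 = £5,290.50 before any cap.
Year-to-date out-of-pocket becomes £0 + £5,290.50 = £5,290.50, still under the £17,500 maximum, so no cap applies.

£5,290.50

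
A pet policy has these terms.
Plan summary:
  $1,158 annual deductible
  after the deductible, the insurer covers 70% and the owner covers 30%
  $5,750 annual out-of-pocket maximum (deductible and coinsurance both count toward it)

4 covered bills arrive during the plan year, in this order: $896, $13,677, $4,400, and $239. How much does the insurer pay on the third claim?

$3,832.50

Bill 1, $896: all of it applies to the deductible. Owner owes $896 (running OOP $896). Insurer: $896 − $896 = $0.
Bill 2, $13,677: $262 to deductible, leaving $13,415; coinsurance $13,415 × 30% = $4,024.50. Owner owes $4,286.50 (running OOP $5,182.50). Insurer: $13,677 − $4,286.50 = $9,390.50.
Bill 3, $4,400: 30% coinsurance on $4,400 = $1,320. OOP would hit $6,502.50 > $5,750, so the cap limits the owner to $5,750 − $5,182.50 = $567.50. Insurer: $4,400 − $567.50 = $3,832.50.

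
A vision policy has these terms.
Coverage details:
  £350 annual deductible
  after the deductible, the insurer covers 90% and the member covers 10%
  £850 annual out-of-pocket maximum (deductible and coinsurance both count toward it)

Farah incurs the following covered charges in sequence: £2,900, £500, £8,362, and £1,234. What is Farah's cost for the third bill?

Bill 1, £2,900: £350 to deductible, leaving £2,550; coinsurance £2,550 × 10% = £255. Member owes £605 (running OOP £605).
Bill 2, £500: deductible met; 10% of £500 = £50. Cost to member: £50. OOP to date £655.
Bill 3, £8,362: 10% coinsurance on £8,362 = £836.20. OOP would hit £1,491.20 > £850, so the cap limits the member to £850 − £655 = £195.

£195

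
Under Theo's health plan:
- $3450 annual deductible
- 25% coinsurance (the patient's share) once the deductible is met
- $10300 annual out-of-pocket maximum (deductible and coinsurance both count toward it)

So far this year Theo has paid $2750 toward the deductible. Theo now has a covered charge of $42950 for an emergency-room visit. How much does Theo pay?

$7550

$2750 of the $3450 deductible is already met, leaving $700.
That leaves $42950 − $700 = $42250 for coinsurance.
25% of $42250 = $10562.50 falls to the patient.
Patient responsibility before any cap: $700 + $10562.50 = $11262.50.
That would bring total out-of-pocket to $14012.50, past the $10300 cap. The patient is capped at $10300 − $2750 = $7550 on this claim.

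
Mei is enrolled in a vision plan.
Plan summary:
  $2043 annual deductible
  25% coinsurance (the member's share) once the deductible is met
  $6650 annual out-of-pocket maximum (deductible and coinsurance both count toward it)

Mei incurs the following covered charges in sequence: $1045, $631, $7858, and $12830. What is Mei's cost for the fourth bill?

$2734.25

Bill 1, $1045: entire amount goes to the deductible. Member owes $1045 (running OOP $1045).
Bill 2, $631: all of it applies to the deductible. Member pays $631; OOP now $1676.
Bill 3, $7858: $367 finishes the deductible; $7491 goes to coinsurance; coinsurance $7491 × 25% = $1872.75. Cost to member: $2239.75. OOP to date $3915.75.
Bill 4, $12830: deductible met; 25% of $12830 = $3207.50. OOP would hit $7123.25 > $6650, so the cap limits the member to $6650 − $3915.75 = $2734.25.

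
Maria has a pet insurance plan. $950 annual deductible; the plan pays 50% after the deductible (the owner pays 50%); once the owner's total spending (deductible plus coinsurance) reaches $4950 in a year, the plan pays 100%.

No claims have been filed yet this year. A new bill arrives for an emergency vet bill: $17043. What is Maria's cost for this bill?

Deductible not yet touched, so the first $950 of the bill goes to the deductible.
That leaves $17043 − $950 = $16093 for coinsurance.
Coinsurance: $16093 × 50% = $8046.50.
Owner responsibility before any cap: $950 + $8046.50 = $8996.50.
Year-to-date out-of-pocket would reach $0 + $8996.50 = $8996.50, above the $4950 maximum, so the owner pays only $4950 − $0 = $4950.

$4950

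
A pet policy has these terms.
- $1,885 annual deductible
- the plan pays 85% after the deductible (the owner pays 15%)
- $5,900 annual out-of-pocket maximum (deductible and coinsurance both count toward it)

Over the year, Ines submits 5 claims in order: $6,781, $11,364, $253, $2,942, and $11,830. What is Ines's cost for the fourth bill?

$441.30

Bill 1, $6,781: $1,885 finishes the deductible; $4,896 goes to coinsurance; 15% of $4,896 = $734.40. Cost to owner: $2,619.40. OOP to date $2,619.40.
Bill 2, $11,364: 15% coinsurance on $11,364 = $1,704.60. Owner pays $1,704.60; OOP now $4,324.
Bill 3, $253: deductible met; 15% of $253 = $37.95. Owner pays $37.95; OOP now $4,361.95.
Bill 4, $2,942: 15% coinsurance on $2,942 = $441.30. Cost to owner: $441.30. OOP to date $4,803.25.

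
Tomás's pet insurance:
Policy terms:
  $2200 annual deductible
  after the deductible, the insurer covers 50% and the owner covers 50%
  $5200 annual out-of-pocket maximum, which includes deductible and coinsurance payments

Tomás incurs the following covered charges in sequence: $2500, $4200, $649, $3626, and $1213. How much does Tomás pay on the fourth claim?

$425.50

#1 ($2500): $2200 finishes the deductible; $300 goes to coinsurance; 50% of $300 = $150. Owner pays $2350; OOP now $2350.
#2 ($4200): deductible already satisfied, so owner's share is 50% × $4200 = $2100. Owner owes $2100 (running OOP $4450).
#3 ($649): deductible already satisfied, so owner's share is 50% × $649 = $324.50. Owner owes $324.50 (running OOP $4774.50).
#4 ($3626): deductible already satisfied, so owner's share is 50% × $3626 = $1813. OOP would hit $6587.50 > $5200, so the cap limits the owner to $5200 − $4774.50 = $425.50.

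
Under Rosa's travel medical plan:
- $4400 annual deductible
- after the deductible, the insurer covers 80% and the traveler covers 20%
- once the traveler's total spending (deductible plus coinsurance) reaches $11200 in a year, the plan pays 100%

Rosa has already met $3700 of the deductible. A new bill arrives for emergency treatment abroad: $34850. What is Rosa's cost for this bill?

Remaining deductible: $4400 − $3700 = $700.
That leaves $34850 − $700 = $34150 for coinsurance.
20% of $34150 = $6830 falls to the traveler.
Traveler responsibility before any cap: $700 + $6830 = $7530.
That would bring total out-of-pocket to $11230, past the $11200 cap. The traveler is capped at $11200 − $3700 = $7500 on this claim.

$7500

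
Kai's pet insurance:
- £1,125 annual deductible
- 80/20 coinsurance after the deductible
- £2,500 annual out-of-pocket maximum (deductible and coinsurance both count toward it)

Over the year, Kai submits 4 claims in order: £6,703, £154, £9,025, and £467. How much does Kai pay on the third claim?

#1 (£6,703): £1,125 to deductible, leaving £5,578; 20% of £5,578 = £1,115.60. Cost to owner: £2,240.60. OOP to date £2,240.60.
#2 (£154): deductible met; 20% of £154 = £30.80. Owner owes £30.80 (running OOP £2,271.40).
#3 (£9,025): deductible already satisfied, so owner's share is 20% × £9,025 = £1,805. OOP would hit £4,076.40 > £2,500, so the cap limits the owner to £2,500 − £2,271.40 = £228.60.

£228.60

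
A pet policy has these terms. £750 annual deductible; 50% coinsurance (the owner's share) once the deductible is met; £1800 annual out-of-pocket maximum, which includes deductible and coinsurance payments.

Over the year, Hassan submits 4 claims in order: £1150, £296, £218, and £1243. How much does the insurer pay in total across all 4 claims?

£1107

Claim 1 (£1150): £750 finishes the deductible; £400 goes to coinsurance; coinsurance £400 × 50% = £200. Owner owes £950 (running OOP £950). Insurer: £1150 − £950 = £200.
Claim 2 (£296): 50% coinsurance on £296 = £148. Owner owes £148 (running OOP £1098). Insurer: £296 − £148 = £148.
Claim 3 (£218): deductible met; 50% of £218 = £109. Cost to owner: £109. OOP to date £1207. Insurer: £218 − £109 = £109.
Claim 4 (£1243): 50% coinsurance on £1243 = £621.50. Adding that to £1207 gives £1828.50, past the £1800 cap; owner pays only £1800 − £1207 = £593. Plan pays £1243 − £593 = £650.
Insurer total = bills − owner's total = £2907 − £1800 = £1107.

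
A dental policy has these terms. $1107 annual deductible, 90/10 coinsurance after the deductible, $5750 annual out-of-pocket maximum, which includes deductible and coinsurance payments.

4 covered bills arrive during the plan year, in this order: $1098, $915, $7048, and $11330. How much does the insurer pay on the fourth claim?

$10197

Claim 1 ($1098): fully absorbed by the deductible. Cost to patient: $1098. OOP to date $1098. Plan pays $1098 − $1098 = $0.
Claim 2 ($915): deductible takes $9, $906 remains; coinsurance $906 × 10% = $90.60. Patient pays $99.60; OOP now $1197.60. Insurer: $915 − $99.60 = $815.40.
Claim 3 ($7048): 10% coinsurance on $7048 = $704.80. Cost to patient: $704.80. OOP to date $1902.40. Plan pays $7048 − $704.80 = $6343.20.
Claim 4 ($11330): deductible already satisfied, so patient's share is 10% × $11330 = $1133. Patient pays $1133; OOP now $3035.40. Plan pays $11330 − $1133 = $10197.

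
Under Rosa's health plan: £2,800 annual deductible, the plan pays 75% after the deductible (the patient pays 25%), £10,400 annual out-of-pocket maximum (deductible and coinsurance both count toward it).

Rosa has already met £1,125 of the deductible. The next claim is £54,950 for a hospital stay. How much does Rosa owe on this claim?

£9,275

Deductible still to meet: £2,800 − £1,125 = £1,675.
After the £1,675 deductible portion, £54,950 − £1,675 = £53,275 is subject to coinsurance.
Coinsurance: £53,275 × 25% = £13,318.75.
That puts the patient's cost at £1,675 + £13,318.75 = £14,993.75 before any cap.
Adding £14,993.75 to the £1,125 already spent would give £16,118.75, which exceeds the £10,400 cap; the patient pays just £10,400 − £1,125 = £9,275.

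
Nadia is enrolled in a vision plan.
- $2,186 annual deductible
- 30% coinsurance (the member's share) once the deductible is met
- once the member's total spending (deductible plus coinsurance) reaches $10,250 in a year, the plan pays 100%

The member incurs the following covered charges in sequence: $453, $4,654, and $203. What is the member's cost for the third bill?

$60.90

Claim 1 — $453: entire amount goes to the deductible. Member owes $453 (running OOP $453).
Claim 2 — $4,654: $1,733 to deductible, leaving $2,921; member's 30% is $876.30. Member owes $2,609.30 (running OOP $3,062.30).
Claim 3 — $203: deductible already satisfied, so member's share is 30% × $203 = $60.90. Cost to member: $60.90. OOP to date $3,123.20.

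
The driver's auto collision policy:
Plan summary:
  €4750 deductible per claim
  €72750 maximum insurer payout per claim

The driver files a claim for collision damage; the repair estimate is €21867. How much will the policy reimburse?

After the deductible, €21867 − €4750 = €17117 remains.
€17117 is within the €72750 limit, so the insurer pays €17117.

€17117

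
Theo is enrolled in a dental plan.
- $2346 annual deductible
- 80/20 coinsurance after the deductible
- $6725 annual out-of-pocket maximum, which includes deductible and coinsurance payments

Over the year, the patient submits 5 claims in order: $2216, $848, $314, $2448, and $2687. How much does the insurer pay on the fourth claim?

Claim 1 ($2216): entire amount goes to the deductible. Patient pays $2216; OOP now $2216. Insurer: $2216 − $2216 = $0.
Claim 2 ($848): deductible takes $130, $718 remains; patient's 20% is $143.60. Patient owes $273.60 (running OOP $2489.60). Insurer: $848 − $273.60 = $574.40.
Claim 3 ($314): deductible met; 20% of $314 = $62.80. Patient owes $62.80 (running OOP $2552.40). Insurer: $314 − $62.80 = $251.20.
Claim 4 ($2448): deductible already satisfied, so patient's share is 20% × $2448 = $489.60. Cost to patient: $489.60. OOP to date $3042. Plan pays $2448 − $489.60 = $1958.40.

$1958.40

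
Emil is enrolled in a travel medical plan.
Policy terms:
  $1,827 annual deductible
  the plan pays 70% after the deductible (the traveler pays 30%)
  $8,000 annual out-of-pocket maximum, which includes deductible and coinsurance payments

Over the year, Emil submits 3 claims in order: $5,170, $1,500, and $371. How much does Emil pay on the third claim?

Claim 1 ($5,170): deductible takes $1,827, $3,343 remains; 30% of $3,343 = $1,002.90. Traveler pays $2,829.90; OOP now $2,829.90.
Claim 2 ($1,500): deductible already satisfied, so traveler's share is 30% × $1,500 = $450. Traveler owes $450 (running OOP $3,279.90).
Claim 3 ($371): 30% coinsurance on $371 = $111.30. Cost to traveler: $111.30. OOP to date $3,391.20.

$111.30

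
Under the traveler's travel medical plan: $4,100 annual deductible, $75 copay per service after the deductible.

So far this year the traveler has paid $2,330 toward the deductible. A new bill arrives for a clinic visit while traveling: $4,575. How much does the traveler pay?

$1,845

Remaining deductible: $4,100 − $2,330 = $1,770.
The remaining $2,805 (= $4,575 − $1,770) moves to the copay.
Copay on this service: $75.
So the traveler owes $1,770 + $75 = $1,845.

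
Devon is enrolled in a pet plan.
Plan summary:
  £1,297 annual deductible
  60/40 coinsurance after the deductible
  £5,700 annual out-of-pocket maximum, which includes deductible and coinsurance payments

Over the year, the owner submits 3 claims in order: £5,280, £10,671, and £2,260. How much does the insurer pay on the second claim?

£7,861.20

#1 (£5,280): £1,297 to deductible, leaving £3,983; coinsurance £3,983 × 40% = £1,593.20. Owner owes £2,890.20 (running OOP £2,890.20). Plan pays £5,280 − £2,890.20 = £2,389.80.
#2 (£10,671): deductible already satisfied, so owner's share is 40% × £10,671 = £4,268.40. That would push OOP to £7,158.60, over the £5,700 cap, so owner pays £5,700 − £2,890.20 = £2,809.80. Insurer: £10,671 − £2,809.80 = £7,861.20.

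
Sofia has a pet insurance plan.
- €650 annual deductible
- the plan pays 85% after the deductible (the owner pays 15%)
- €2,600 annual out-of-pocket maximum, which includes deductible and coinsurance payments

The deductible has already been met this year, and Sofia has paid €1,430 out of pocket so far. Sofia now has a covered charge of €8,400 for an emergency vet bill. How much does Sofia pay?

€1,170

The deductible is already satisfied, so the full bill goes to coinsurance.
15% of €8,400 = €1,260 falls to the owner.
That would bring total out-of-pocket to €2,690, past the €2,600 cap. The owner is capped at €2,600 − €1,430 = €1,170 on this claim.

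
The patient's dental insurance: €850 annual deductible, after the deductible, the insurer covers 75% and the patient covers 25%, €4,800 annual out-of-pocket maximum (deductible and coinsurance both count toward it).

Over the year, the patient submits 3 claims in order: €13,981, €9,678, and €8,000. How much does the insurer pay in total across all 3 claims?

€26,859

Claim 1 (€13,981): €850 finishes the deductible; €13,131 goes to coinsurance; patient's 25% is €3,282.75. Patient owes €4,132.75 (running OOP €4,132.75). Plan pays €13,981 − €4,132.75 = €9,848.25.
Claim 2 (€9,678): 25% coinsurance on €9,678 = €2,419.50. Adding that to €4,132.75 gives €6,552.25, past the €4,800 cap; patient pays only €4,800 − €4,132.75 = €667.25. Plan pays €9,678 − €667.25 = €9,010.75.
Claim 3 (€8,000): deductible already satisfied, so patient's share is 25% × €8,000 = €2,000. Adding that to €4,800 gives €6,800, past the €4,800 cap; patient pays only €4,800 − €4,800 = €0. Insurer: €8,000 − €0 = €8,000.
Insurer total: €9,848.25 + €9,010.75 + €8,000 = €26,859.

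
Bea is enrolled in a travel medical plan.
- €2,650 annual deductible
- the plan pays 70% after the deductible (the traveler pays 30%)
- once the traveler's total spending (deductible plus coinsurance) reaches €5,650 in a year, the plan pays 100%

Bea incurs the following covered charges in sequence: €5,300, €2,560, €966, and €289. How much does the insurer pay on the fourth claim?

#1 (€5,300): deductible takes €2,650, €2,650 remains; 30% of €2,650 = €795. Traveler owes €3,445 (running OOP €3,445). Insurer: €5,300 − €3,445 = €1,855.
#2 (€2,560): deductible met; 30% of €2,560 = €768. Cost to traveler: €768. OOP to date €4,213. Plan pays €2,560 − €768 = €1,792.
#3 (€966): deductible met; 30% of €966 = €289.80. Cost to traveler: €289.80. OOP to date €4,502.80. Plan pays €966 − €289.80 = €676.20.
#4 (€289): deductible already satisfied, so traveler's share is 30% × €289 = €86.70. Traveler pays €86.70; OOP now €4,589.50. Plan pays €289 − €86.70 = €202.30.

€202.30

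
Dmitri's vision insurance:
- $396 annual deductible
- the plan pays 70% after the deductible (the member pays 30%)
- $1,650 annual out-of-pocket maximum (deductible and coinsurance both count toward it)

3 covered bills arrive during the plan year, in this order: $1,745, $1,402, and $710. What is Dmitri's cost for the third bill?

Claim 1 — $1,745: $396 finishes the deductible; $1,349 goes to coinsurance; member's 30% is $404.70. Cost to member: $800.70. OOP to date $800.70.
Claim 2 — $1,402: 30% coinsurance on $1,402 = $420.60. Member owes $420.60 (running OOP $1,221.30).
Claim 3 — $710: deductible met; 30% of $710 = $213. Member pays $213; OOP now $1,434.30.

$213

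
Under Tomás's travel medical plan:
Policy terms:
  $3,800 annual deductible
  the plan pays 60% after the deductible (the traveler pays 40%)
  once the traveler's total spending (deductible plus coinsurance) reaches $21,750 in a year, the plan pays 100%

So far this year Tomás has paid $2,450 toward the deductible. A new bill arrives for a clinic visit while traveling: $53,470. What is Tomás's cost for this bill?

$19,300

Remaining deductible: $3,800 − $2,450 = $1,350.
That leaves $53,470 − $1,350 = $52,120 for coinsurance.
40% of $52,120 = $20,848 falls to the traveler.
So the traveler owes $1,350 + $20,848 = $22,198 before any cap.
Adding $22,198 to the $2,450 already spent would give $24,648, which exceeds the $21,750 cap; the traveler pays just $21,750 − $2,450 = $19,300.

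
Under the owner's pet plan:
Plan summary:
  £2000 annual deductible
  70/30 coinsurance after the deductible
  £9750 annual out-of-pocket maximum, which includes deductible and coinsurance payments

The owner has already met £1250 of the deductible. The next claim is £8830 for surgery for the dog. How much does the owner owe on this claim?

£3174

Deductible still to meet: £2000 − £1250 = £750.
That leaves £8830 − £750 = £8080 for coinsurance.
Owner's 30% share of £8080 is £2424.
That puts the owner's cost at £750 + £2424 = £3174 before any cap.
Total out-of-pocket so far would be £1250 + £3174 = £4424, below the £9750 cap — no reduction.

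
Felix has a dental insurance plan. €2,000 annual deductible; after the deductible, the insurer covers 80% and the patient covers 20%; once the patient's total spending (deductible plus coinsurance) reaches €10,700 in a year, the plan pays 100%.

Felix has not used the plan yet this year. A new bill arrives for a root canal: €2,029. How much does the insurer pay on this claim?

€23.20

Nothing has been paid toward the €2,000 deductible, so the first €2,000 of this charge is applied there.
That leaves €2,029 − €2,000 = €29 for coinsurance.
Patient's 20% share of €29 is €5.80.
So the patient owes €2,000 + €5.80 = €2,005.80 before any cap.
Total out-of-pocket so far would be €0 + €2,005.80 = €2,005.80, below the €10,700 cap — no reduction.
The plan picks up €2,029 − €2,005.80 = €23.20.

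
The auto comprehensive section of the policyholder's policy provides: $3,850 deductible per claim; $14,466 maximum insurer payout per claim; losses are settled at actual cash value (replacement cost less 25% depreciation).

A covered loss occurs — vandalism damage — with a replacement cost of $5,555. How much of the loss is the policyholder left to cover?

At 25% depreciation, ACV = $5,555 − $1,388.75 = $4,166.25.
After the deductible, $4,166.25 − $3,850 = $316.25 remains.
$316.25 is within the $14,466 limit, so the insurer pays $316.25.
Out of pocket: $5,555 − $316.25 = $5,238.75.

$5,238.75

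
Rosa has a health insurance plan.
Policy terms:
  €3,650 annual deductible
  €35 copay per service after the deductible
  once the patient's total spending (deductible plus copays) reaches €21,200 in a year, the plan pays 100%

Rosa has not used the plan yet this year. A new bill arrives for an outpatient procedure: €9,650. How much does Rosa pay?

The full €3,650 deductible is still open; €3,650 of this bill applies to it.
The remaining €6,000 (= €9,650 − €3,650) moves to the copay.
Copay on this service: €35.
Patient responsibility before any cap: €3,650 + €35 = €3,685.
Total out-of-pocket so far would be €0 + €3,685 = €3,685, below the €21,200 cap — no reduction.

€3,685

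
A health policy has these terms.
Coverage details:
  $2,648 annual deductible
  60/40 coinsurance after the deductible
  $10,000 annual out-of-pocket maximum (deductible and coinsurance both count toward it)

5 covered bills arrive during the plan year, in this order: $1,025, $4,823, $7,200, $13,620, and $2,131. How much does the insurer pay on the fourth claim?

$10,428

Claim 1 ($1,025): all of it applies to the deductible. Patient pays $1,025; OOP now $1,025. Insurer: $1,025 − $1,025 = $0.
Claim 2 ($4,823): $1,623 to deductible, leaving $3,200; 40% of $3,200 = $1,280. Patient pays $2,903; OOP now $3,928. Plan pays $4,823 − $2,903 = $1,920.
Claim 3 ($7,200): 40% coinsurance on $7,200 = $2,880. Patient pays $2,880; OOP now $6,808. Insurer: $7,200 − $2,880 = $4,320.
Claim 4 ($13,620): deductible met; 40% of $13,620 = $5,448. That would push OOP to $12,256, over the $10,000 cap, so patient pays $10,000 − $6,808 = $3,192. Insurer: $13,620 − $3,192 = $10,428.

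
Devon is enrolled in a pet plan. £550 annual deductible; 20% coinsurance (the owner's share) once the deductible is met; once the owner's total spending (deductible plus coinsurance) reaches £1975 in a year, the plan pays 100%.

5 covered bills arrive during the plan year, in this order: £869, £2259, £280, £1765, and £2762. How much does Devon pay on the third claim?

£56

#1 (£869): deductible takes £550, £319 remains; coinsurance £319 × 20% = £63.80. Owner owes £613.80 (running OOP £613.80).
#2 (£2259): deductible already satisfied, so owner's share is 20% × £2259 = £451.80. Owner pays £451.80; OOP now £1065.60.
#3 (£280): deductible already satisfied, so owner's share is 20% × £280 = £56. Cost to owner: £56. OOP to date £1121.60.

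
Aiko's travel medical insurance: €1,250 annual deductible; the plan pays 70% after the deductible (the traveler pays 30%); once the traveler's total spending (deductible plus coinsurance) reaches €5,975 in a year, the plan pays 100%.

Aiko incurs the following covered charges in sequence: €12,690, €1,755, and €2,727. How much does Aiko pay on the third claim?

Claim 1 (€12,690): €1,250 to deductible, leaving €11,440; coinsurance €11,440 × 30% = €3,432. Cost to traveler: €4,682. OOP to date €4,682.
Claim 2 (€1,755): deductible met; 30% of €1,755 = €526.50. Traveler pays €526.50; OOP now €5,208.50.
Claim 3 (€2,727): 30% coinsurance on €2,727 = €818.10. Adding that to €5,208.50 gives €6,026.60, past the €5,975 cap; traveler pays only €5,975 − €5,208.50 = €766.50.

€766.50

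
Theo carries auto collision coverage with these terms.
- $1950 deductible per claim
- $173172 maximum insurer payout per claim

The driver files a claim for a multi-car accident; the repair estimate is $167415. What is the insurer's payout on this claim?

$165465

Less the $1950 deductible: $167415 − $1950 = $165465.
$165465 ≤ $173172, so the limit doesn't bind; insurer pays $165465.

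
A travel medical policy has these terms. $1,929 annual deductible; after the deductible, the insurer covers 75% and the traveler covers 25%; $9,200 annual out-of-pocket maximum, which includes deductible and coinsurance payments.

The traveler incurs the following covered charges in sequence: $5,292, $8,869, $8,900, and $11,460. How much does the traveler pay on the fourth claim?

$1,988

Claim 1 ($5,292): $1,929 finishes the deductible; $3,363 goes to coinsurance; traveler's 25% is $840.75. Traveler owes $2,769.75 (running OOP $2,769.75).
Claim 2 ($8,869): deductible already satisfied, so traveler's share is 25% × $8,869 = $2,217.25. Traveler owes $2,217.25 (running OOP $4,987).
Claim 3 ($8,900): 25% coinsurance on $8,900 = $2,225. Cost to traveler: $2,225. OOP to date $7,212.
Claim 4 ($11,460): 25% coinsurance on $11,460 = $2,865. OOP would hit $10,077 > $9,200, so the cap limits the traveler to $9,200 − $7,212 = $1,988.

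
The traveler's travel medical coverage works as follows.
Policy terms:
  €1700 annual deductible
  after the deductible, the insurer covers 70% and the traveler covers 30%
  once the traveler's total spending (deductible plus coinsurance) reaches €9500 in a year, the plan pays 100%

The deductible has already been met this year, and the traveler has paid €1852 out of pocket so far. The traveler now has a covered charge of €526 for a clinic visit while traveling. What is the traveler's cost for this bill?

With the deductible met, the entire €526 is subject to coinsurance.
30% of €526 = €157.80 falls to the traveler.
Year-to-date out-of-pocket becomes €1852 + €157.80 = €2009.80, still under the €9500 maximum, so no cap applies.

€157.80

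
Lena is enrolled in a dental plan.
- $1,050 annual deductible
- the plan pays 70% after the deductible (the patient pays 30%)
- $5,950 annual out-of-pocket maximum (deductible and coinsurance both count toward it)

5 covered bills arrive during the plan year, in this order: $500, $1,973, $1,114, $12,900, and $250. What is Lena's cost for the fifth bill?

#1 ($500): fully absorbed by the deductible. Cost to patient: $500. OOP to date $500.
#2 ($1,973): $550 to deductible, leaving $1,423; coinsurance $1,423 × 30% = $426.90. Patient pays $976.90; OOP now $1,476.90.
#3 ($1,114): 30% coinsurance on $1,114 = $334.20. Patient owes $334.20 (running OOP $1,811.10).
#4 ($12,900): deductible already satisfied, so patient's share is 30% × $12,900 = $3,870. Patient pays $3,870; OOP now $5,681.10.
#5 ($250): deductible met; 30% of $250 = $75. Patient pays $75; OOP now $5,756.10.

$75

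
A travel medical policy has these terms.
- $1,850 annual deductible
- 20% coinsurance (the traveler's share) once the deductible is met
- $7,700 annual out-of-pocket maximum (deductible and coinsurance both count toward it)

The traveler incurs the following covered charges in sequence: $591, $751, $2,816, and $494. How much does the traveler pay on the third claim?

Bill 1, $591: all of it applies to the deductible. Traveler owes $591 (running OOP $591).
Bill 2, $751: entire amount goes to the deductible. Traveler owes $751 (running OOP $1,342).
Bill 3, $2,816: $508 to deductible, leaving $2,308; coinsurance $2,308 × 20% = $461.60. Cost to traveler: $969.60. OOP to date $2,311.60.

$969.60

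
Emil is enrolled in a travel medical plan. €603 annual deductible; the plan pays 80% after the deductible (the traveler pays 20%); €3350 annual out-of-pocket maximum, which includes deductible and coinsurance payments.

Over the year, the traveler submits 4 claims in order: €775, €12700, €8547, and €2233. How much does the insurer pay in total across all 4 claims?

Claim 1 — €775: €603 finishes the deductible; €172 goes to coinsurance; coinsurance €172 × 20% = €34.40. Traveler pays €637.40; OOP now €637.40. Insurer: €775 − €637.40 = €137.60.
Claim 2 — €12700: deductible already satisfied, so traveler's share is 20% × €12700 = €2540. Cost to traveler: €2540. OOP to date €3177.40. Insurer: €12700 − €2540 = €10160.
Claim 3 — €8547: deductible met; 20% of €8547 = €1709.40. That would push OOP to €4886.80, over the €3350 cap, so traveler pays €3350 − €3177.40 = €172.60. Plan pays €8547 − €172.60 = €8374.40.
Claim 4 — €2233: deductible met; 20% of €2233 = €446.60. Adding that to €3350 gives €3796.60, past the €3350 cap; traveler pays only €3350 − €3350 = €0. Insurer: €2233 − €0 = €2233.
Insurer total: €137.60 + €10160 + €8374.40 + €2233 = €20905.

€20905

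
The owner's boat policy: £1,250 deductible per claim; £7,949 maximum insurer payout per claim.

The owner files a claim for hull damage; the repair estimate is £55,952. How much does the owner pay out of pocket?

£48,003

Less the £1,250 deductible: £55,952 − £1,250 = £54,702.
£54,702 exceeds the £7,949 limit, so the insurer pays the limit: £7,949.
Out of pocket: £55,952 − £7,949 = £48,003.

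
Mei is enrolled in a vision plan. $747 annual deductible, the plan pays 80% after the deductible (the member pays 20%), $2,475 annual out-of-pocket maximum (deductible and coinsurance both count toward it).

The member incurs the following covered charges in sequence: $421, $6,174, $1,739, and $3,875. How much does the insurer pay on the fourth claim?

$3,664.40

Claim 1 ($421): all of it applies to the deductible. Cost to member: $421. OOP to date $421. Insurer: $421 − $421 = $0.
Claim 2 ($6,174): deductible takes $326, $5,848 remains; coinsurance $5,848 × 20% = $1,169.60. Cost to member: $1,495.60. OOP to date $1,916.60. Plan pays $6,174 − $1,495.60 = $4,678.40.
Claim 3 ($1,739): deductible already satisfied, so member's share is 20% × $1,739 = $347.80. Member pays $347.80; OOP now $2,264.40. Plan pays $1,739 − $347.80 = $1,391.20.
Claim 4 ($3,875): deductible already satisfied, so member's share is 20% × $3,875 = $775. Adding that to $2,264.40 gives $3,039.40, past the $2,475 cap; member pays only $2,475 − $2,264.40 = $210.60. Insurer: $3,875 − $210.60 = $3,664.40.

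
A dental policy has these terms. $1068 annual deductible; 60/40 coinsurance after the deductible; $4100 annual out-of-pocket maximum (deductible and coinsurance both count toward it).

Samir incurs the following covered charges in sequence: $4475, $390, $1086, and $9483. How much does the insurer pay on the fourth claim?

Claim 1 ($4475): $1068 to deductible, leaving $3407; 40% of $3407 = $1362.80. Patient owes $2430.80 (running OOP $2430.80). Plan pays $4475 − $2430.80 = $2044.20.
Claim 2 ($390): deductible already satisfied, so patient's share is 40% × $390 = $156. Cost to patient: $156. OOP to date $2586.80. Insurer: $390 − $156 = $234.
Claim 3 ($1086): deductible met; 40% of $1086 = $434.40. Patient owes $434.40 (running OOP $3021.20). Insurer: $1086 − $434.40 = $651.60.
Claim 4 ($9483): deductible already satisfied, so patient's share is 40% × $9483 = $3793.20. OOP would hit $6814.40 > $4100, so the cap limits the patient to $4100 − $3021.20 = $1078.80. Plan pays $9483 − $1078.80 = $8404.20.

$8404.20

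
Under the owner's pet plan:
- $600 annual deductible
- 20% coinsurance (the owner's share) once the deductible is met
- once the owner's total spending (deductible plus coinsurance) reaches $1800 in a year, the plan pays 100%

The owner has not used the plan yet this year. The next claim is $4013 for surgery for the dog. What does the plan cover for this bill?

Nothing has been paid toward the $600 deductible, so the first $600 of this charge is applied there.
The remaining $3413 (= $4013 − $600) moves to coinsurance.
20% of $3413 = $682.60 falls to the owner.
That puts the owner's cost at $600 + $682.60 = $1282.60 before any cap.
Year-to-date out-of-pocket becomes $0 + $1282.60 = $1282.60, still under the $1800 maximum, so no cap applies.
The insurer covers the remainder: $4013 − $1282.60 = $2730.40.

$2730.40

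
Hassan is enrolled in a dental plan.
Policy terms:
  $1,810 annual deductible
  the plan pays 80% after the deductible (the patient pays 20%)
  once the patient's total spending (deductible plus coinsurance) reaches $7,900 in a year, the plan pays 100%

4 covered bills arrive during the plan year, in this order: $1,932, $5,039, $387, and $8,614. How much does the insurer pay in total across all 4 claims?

$11,329.60

Bill 1, $1,932: $1,810 finishes the deductible; $122 goes to coinsurance; coinsurance $122 × 20% = $24.40. Cost to patient: $1,834.40. OOP to date $1,834.40. Plan pays $1,932 − $1,834.40 = $97.60.
Bill 2, $5,039: deductible met; 20% of $5,039 = $1,007.80. Cost to patient: $1,007.80. OOP to date $2,842.20. Plan pays $5,039 − $1,007.80 = $4,031.20.
Bill 3, $387: deductible already satisfied, so patient's share is 20% × $387 = $77.40. Patient pays $77.40; OOP now $2,919.60. Insurer: $387 − $77.40 = $309.60.
Bill 4, $8,614: 20% coinsurance on $8,614 = $1,722.80. Patient pays $1,722.80; OOP now $4,642.40. Insurer: $8,614 − $1,722.80 = $6,891.20.
Insurer total: $97.60 + $4,031.20 + $309.60 + $6,891.20 = $11,329.60.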